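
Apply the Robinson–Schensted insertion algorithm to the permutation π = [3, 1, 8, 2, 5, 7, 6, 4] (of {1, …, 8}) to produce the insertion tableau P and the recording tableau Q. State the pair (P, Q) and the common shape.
P = [1, 2, 4, 6] / [3, 5] / [7] / [8];  Q = [1, 3, 5, 6] / [2, 4] / [7] / [8];  common shape = (4, 2, 1, 1)

Row-insert the values π_1, π_2, … into P one at a time, bumping the leftmost entry strictly greater than the inserted value down to the next row. The recording tableau Q records, in position (i, j), the step at which that cell was added to P.
  Insert 3 (step 1): P = [3];  Q = [1]
  Insert 1 (step 2): P = [1] / [3];  Q = [1] / [2]
  Insert 8 (step 3): P = [1, 8] / [3];  Q = [1, 3] / [2]
  Insert 2 (step 4): P = [1, 2] / [3, 8];  Q = [1, 3] / [2, 4]
  Insert 5 (step 5): P = [1, 2, 5] / [3, 8];  Q = [1, 3, 5] / [2, 4]
  Insert 7 (step 6): P = [1, 2, 5, 7] / [3, 8];  Q = [1, 3, 5, 6] / [2, 4]
  Insert 6 (step 7): P = [1, 2, 5, 6] / [3, 7] / [8];  Q = [1, 3, 5, 6] / [2, 4] / [7]
  Insert 4 (step 8): P = [1, 2, 4, 6] / [3, 5] / [7] / [8];  Q = [1, 3, 5, 6] / [2, 4] / [7] / [8]
Final shape: (4, 2, 1, 1).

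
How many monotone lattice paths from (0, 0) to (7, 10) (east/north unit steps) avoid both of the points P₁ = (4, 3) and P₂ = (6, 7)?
Number of paths = 10484

Inclusion–exclusion. Total paths: C(17, 7) = 19448. Through P₁: C(7, 4)·C(10, 3) = 4200. Through P₂: C(13, 6)·C(4, 1) = 6864. Since P₁ is strictly southwest of P₂, a monotone path through both must visit P₁ then P₂; paths through both = C(7, 4)·C(6, 2)·C(4, 1) = 2100. Avoid both = 19448 − 4200 − 6864 + 2100 = 10484.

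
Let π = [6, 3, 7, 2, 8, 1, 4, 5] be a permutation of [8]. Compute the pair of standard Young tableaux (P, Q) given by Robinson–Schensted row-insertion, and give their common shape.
P = [1, 4, 5] / [2, 7, 8] / [3] / [6];  Q = [1, 3, 5] / [2, 7, 8] / [4] / [6];  common shape = (3, 3, 1, 1)

Row-insert the values π_1, π_2, … into P one at a time, bumping the leftmost entry strictly greater than the inserted value down to the next row. The recording tableau Q records, in position (i, j), the step at which that cell was added to P.
  Insert 6 (step 1): P = [6];  Q = [1]
  Insert 3 (step 2): P = [3] / [6];  Q = [1] / [2]
  Insert 7 (step 3): P = [3, 7] / [6];  Q = [1, 3] / [2]
  Insert 2 (step 4): P = [2, 7] / [3] / [6];  Q = [1, 3] / [2] / [4]
  Insert 8 (step 5): P = [2, 7, 8] / [3] / [6];  Q = [1, 3, 5] / [2] / [4]
  Insert 1 (step 6): P = [1, 7, 8] / [2] / [3] / [6];  Q = [1, 3, 5] / [2] / [4] / [6]
  Insert 4 (step 7): P = [1, 4, 8] / [2, 7] / [3] / [6];  Q = [1, 3, 5] / [2, 7] / [4] / [6]
  Insert 5 (step 8): P = [1, 4, 5] / [2, 7, 8] / [3] / [6];  Q = [1, 3, 5] / [2, 7, 8] / [4] / [6]
Final shape: (3, 3, 1, 1).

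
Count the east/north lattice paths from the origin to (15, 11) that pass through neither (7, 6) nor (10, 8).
Number of paths = 4028180

Inclusion–exclusion. Total paths: C(26, 15) = 7726160. Through P₁: C(13, 7)·C(13, 8) = 2208492. Through P₂: C(18, 10)·C(8, 5) = 2450448. Since P₁ is strictly southwest of P₂, a monotone path through both must visit P₁ then P₂; paths through both = C(13, 7)·C(5, 3)·C(8, 5) = 960960. Avoid both = 7726160 − 2208492 − 2450448 + 960960 = 4028180.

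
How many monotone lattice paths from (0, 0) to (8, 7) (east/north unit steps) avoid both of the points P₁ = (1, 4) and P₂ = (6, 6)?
Number of paths = 3378

Inclusion–exclusion. Total paths: C(15, 8) = 6435. Through P₁: C(5, 1)·C(10, 7) = 600. Through P₂: C(12, 6)·C(3, 2) = 2772. Since P₁ is strictly southwest of P₂, a monotone path through both must visit P₁ then P₂; paths through both = C(5, 1)·C(7, 5)·C(3, 2) = 315. Avoid both = 6435 − 600 − 2772 + 315 = 3378.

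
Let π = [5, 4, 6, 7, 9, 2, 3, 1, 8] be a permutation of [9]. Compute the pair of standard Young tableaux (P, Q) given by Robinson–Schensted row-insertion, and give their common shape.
P = [1, 3, 7, 8] / [2, 6, 9] / [4] / [5];  Q = [1, 3, 4, 5] / [2, 7, 9] / [6] / [8];  common shape = (4, 3, 1, 1)

Row-insert the values π_1, π_2, … into P one at a time, bumping the leftmost entry strictly greater than the inserted value down to the next row. The recording tableau Q records, in position (i, j), the step at which that cell was added to P.
  Insert 5 (step 1): P = [5];  Q = [1]
  Insert 4 (step 2): P = [4] / [5];  Q = [1] / [2]
  Insert 6 (step 3): P = [4, 6] / [5];  Q = [1, 3] / [2]
  Insert 7 (step 4): P = [4, 6, 7] / [5];  Q = [1, 3, 4] / [2]
  Insert 9 (step 5): P = [4, 6, 7, 9] / [5];  Q = [1, 3, 4, 5] / [2]
  Insert 2 (step 6): P = [2, 6, 7, 9] / [4] / [5];  Q = [1, 3, 4, 5] / [2] / [6]
  Insert 3 (step 7): P = [2, 3, 7, 9] / [4, 6] / [5];  Q = [1, 3, 4, 5] / [2, 7] / [6]
  Insert 1 (step 8): P = [1, 3, 7, 9] / [2, 6] / [4] / [5];  Q = [1, 3, 4, 5] / [2, 7] / [6] / [8]
  Insert 8 (step 9): P = [1, 3, 7, 8] / [2, 6, 9] / [4] / [5];  Q = [1, 3, 4, 5] / [2, 7, 9] / [6] / [8]
Final shape: (4, 3, 1, 1).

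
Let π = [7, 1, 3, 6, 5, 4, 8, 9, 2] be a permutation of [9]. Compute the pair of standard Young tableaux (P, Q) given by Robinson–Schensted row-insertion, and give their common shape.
P = [1, 2, 4, 8, 9] / [3] / [5] / [6] / [7];  Q = [1, 3, 4, 7, 8] / [2] / [5] / [6] / [9];  common shape = (5, 1, 1, 1, 1)

Row-insert the values π_1, π_2, … into P one at a time, bumping the leftmost entry strictly greater than the inserted value down to the next row. The recording tableau Q records, in position (i, j), the step at which that cell was added to P.
  Insert 7 (step 1): P = [7];  Q = [1]
  Insert 1 (step 2): P = [1] / [7];  Q = [1] / [2]
  Insert 3 (step 3): P = [1, 3] / [7];  Q = [1, 3] / [2]
  Insert 6 (step 4): P = [1, 3, 6] / [7];  Q = [1, 3, 4] / [2]
  Insert 5 (step 5): P = [1, 3, 5] / [6] / [7];  Q = [1, 3, 4] / [2] / [5]
  Insert 4 (step 6): P = [1, 3, 4] / [5] / [6] / [7];  Q = [1, 3, 4] / [2] / [5] / [6]
  Insert 8 (step 7): P = [1, 3, 4, 8] / [5] / [6] / [7];  Q = [1, 3, 4, 7] / [2] / [5] / [6]
  Insert 9 (step 8): P = [1, 3, 4, 8, 9] / [5] / [6] / [7];  Q = [1, 3, 4, 7, 8] / [2] / [5] / [6]
  Insert 2 (step 9): P = [1, 2, 4, 8, 9] / [3] / [5] / [6] / [7];  Q = [1, 3, 4, 7, 8] / [2] / [5] / [6] / [9]
Final shape: (5, 1, 1, 1, 1).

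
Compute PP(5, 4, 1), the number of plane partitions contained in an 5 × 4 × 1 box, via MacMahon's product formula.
PP(5, 4, 1) = 126

Evaluate the triple product over i = 1..5, j = 1..4, k = 1..1. The factors are (2/1) · (3/2) · (4/3) · (5/4) · (3/2) · (4/3) · (5/4) · (6/5) · … (20 factors total). The numerators and denominators telescope so the product is an integer; carrying out the multiplication exactly gives PP(5, 4, 1) = 126.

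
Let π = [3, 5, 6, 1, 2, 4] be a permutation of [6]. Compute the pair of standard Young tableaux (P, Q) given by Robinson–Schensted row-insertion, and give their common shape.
P = [1, 2, 4] / [3, 5, 6];  Q = [1, 2, 3] / [4, 5, 6];  common shape = (3, 3)

Row-insert the values π_1, π_2, … into P one at a time, bumping the leftmost entry strictly greater than the inserted value down to the next row. The recording tableau Q records, in position (i, j), the step at which that cell was added to P.
  Insert 3 (step 1): P = [3];  Q = [1]
  Insert 5 (step 2): P = [3, 5];  Q = [1, 2]
  Insert 6 (step 3): P = [3, 5, 6];  Q = [1, 2, 3]
  Insert 1 (step 4): P = [1, 5, 6] / [3];  Q = [1, 2, 3] / [4]
  Insert 2 (step 5): P = [1, 2, 6] / [3, 5];  Q = [1, 2, 3] / [4, 5]
  Insert 4 (step 6): P = [1, 2, 4] / [3, 5, 6];  Q = [1, 2, 3] / [4, 5, 6]
Final shape: (3, 3).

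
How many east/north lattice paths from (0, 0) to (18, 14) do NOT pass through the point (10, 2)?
Number of paths = 463121580

Total paths from (0, 0) to (18, 14): C(32, 18) = 471435600. Paths through (10, 2): (paths (0, 0) → (10, 2)) × (paths (10, 2) → (18, 14)) = C(12, 10) · C(20, 8) = 66 · 125970 = 8314020. Avoidance count = 471435600 − 8314020 = 463121580.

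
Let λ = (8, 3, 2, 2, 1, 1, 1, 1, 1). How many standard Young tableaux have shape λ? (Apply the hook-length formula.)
# SYT of shape (8, 3, 2, 2, 1, 1, 1, 1, 1) = 33671781

Hook-length formula: f^λ = n! / Π hook(c), product over all cells c of the Young diagram. For λ = (8, 3, 2, 2, 1, 1, 1, 1, 1), n = 20 boxes. Hook lengths by row (left-to-right, top-to-bottom): [16, 10, 7, 5, 4, 3, 2, 1]; [10, 4, 1]; [8, 2]; [7, 1]; [5]; [4]; [3]; [2]; [1]. Product of hooks = 72253440000. So f^λ = 20! / 72253440000 = 2432902008176640000 / 72253440000 = 33671781.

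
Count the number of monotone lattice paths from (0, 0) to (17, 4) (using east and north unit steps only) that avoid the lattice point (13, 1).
Number of paths = 5495

Total paths from (0, 0) to (17, 4): C(21, 17) = 5985. Paths through (13, 1): (paths (0, 0) → (13, 1)) × (paths (13, 1) → (17, 4)) = C(14, 13) · C(7, 4) = 14 · 35 = 490. Avoidance count = 5985 − 490 = 5495.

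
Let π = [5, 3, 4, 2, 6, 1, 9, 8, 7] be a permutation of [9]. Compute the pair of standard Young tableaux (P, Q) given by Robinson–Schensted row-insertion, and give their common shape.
P = [1, 4, 6, 7] / [2, 8] / [3, 9] / [5];  Q = [1, 3, 5, 7] / [2, 8] / [4, 9] / [6];  common shape = (4, 2, 2, 1)

Row-insert the values π_1, π_2, … into P one at a time, bumping the leftmost entry strictly greater than the inserted value down to the next row. The recording tableau Q records, in position (i, j), the step at which that cell was added to P.
  Insert 5 (step 1): P = [5];  Q = [1]
  Insert 3 (step 2): P = [3] / [5];  Q = [1] / [2]
  Insert 4 (step 3): P = [3, 4] / [5];  Q = [1, 3] / [2]
  Insert 2 (step 4): P = [2, 4] / [3] / [5];  Q = [1, 3] / [2] / [4]
  Insert 6 (step 5): P = [2, 4, 6] / [3] / [5];  Q = [1, 3, 5] / [2] / [4]
  Insert 1 (step 6): P = [1, 4, 6] / [2] / [3] / [5];  Q = [1, 3, 5] / [2] / [4] / [6]
  Insert 9 (step 7): P = [1, 4, 6, 9] / [2] / [3] / [5];  Q = [1, 3, 5, 7] / [2] / [4] / [6]
  Insert 8 (step 8): P = [1, 4, 6, 8] / [2, 9] / [3] / [5];  Q = [1, 3, 5, 7] / [2, 8] / [4] / [6]
  Insert 7 (step 9): P = [1, 4, 6, 7] / [2, 8] / [3, 9] / [5];  Q = [1, 3, 5, 7] / [2, 8] / [4, 9] / [6]
Final shape: (4, 2, 2, 1).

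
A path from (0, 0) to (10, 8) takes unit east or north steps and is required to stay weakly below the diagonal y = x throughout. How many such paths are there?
Number of paths = 11934

By the reflection principle (André's argument), the number of monotone paths to (10, 8) with n ≤ m that never go above y = x is C(18, 10) − C(18, 11) = 43758 − 31824 = 11934.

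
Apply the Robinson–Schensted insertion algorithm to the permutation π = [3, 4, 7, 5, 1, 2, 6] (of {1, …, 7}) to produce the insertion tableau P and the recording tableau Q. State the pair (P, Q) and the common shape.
P = [1, 2, 5, 6] / [3, 4] / [7];  Q = [1, 2, 3, 7] / [4, 6] / [5];  common shape = (4, 2, 1)

Row-insert the values π_1, π_2, … into P one at a time, bumping the leftmost entry strictly greater than the inserted value down to the next row. The recording tableau Q records, in position (i, j), the step at which that cell was added to P.
  Insert 3 (step 1): P = [3];  Q = [1]
  Insert 4 (step 2): P = [3, 4];  Q = [1, 2]
  Insert 7 (step 3): P = [3, 4, 7];  Q = [1, 2, 3]
  Insert 5 (step 4): P = [3, 4, 5] / [7];  Q = [1, 2, 3] / [4]
  Insert 1 (step 5): P = [1, 4, 5] / [3] / [7];  Q = [1, 2, 3] / [4] / [5]
  Insert 2 (step 6): P = [1, 2, 5] / [3, 4] / [7];  Q = [1, 2, 3] / [4, 6] / [5]
  Insert 6 (step 7): P = [1, 2, 5, 6] / [3, 4] / [7];  Q = [1, 2, 3, 7] / [4, 6] / [5]
Final shape: (4, 2, 1).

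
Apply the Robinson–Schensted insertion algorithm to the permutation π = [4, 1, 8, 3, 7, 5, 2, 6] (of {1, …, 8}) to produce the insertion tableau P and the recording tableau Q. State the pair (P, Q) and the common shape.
P = [1, 2, 5, 6] / [3, 7] / [4] / [8];  Q = [1, 3, 5, 8] / [2, 4] / [6] / [7];  common shape = (4, 2, 1, 1)

Row-insert the values π_1, π_2, … into P one at a time, bumping the leftmost entry strictly greater than the inserted value down to the next row. The recording tableau Q records, in position (i, j), the step at which that cell was added to P.
  Insert 4 (step 1): P = [4];  Q = [1]
  Insert 1 (step 2): P = [1] / [4];  Q = [1] / [2]
  Insert 8 (step 3): P = [1, 8] / [4];  Q = [1, 3] / [2]
  Insert 3 (step 4): P = [1, 3] / [4, 8];  Q = [1, 3] / [2, 4]
  Insert 7 (step 5): P = [1, 3, 7] / [4, 8];  Q = [1, 3, 5] / [2, 4]
  Insert 5 (step 6): P = [1, 3, 5] / [4, 7] / [8];  Q = [1, 3, 5] / [2, 4] / [6]
  Insert 2 (step 7): P = [1, 2, 5] / [3, 7] / [4] / [8];  Q = [1, 3, 5] / [2, 4] / [6] / [7]
  Insert 6 (step 8): P = [1, 2, 5, 6] / [3, 7] / [4] / [8];  Q = [1, 3, 5, 8] / [2, 4] / [6] / [7]
Final shape: (4, 2, 1, 1).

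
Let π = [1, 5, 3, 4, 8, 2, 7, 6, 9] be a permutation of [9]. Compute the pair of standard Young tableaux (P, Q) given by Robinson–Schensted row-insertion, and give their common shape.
P = [1, 2, 4, 6, 9] / [3, 7] / [5, 8];  Q = [1, 2, 4, 5, 9] / [3, 7] / [6, 8];  common shape = (5, 2, 2)

Row-insert the values π_1, π_2, … into P one at a time, bumping the leftmost entry strictly greater than the inserted value down to the next row. The recording tableau Q records, in position (i, j), the step at which that cell was added to P.
  Insert 1 (step 1): P = [1];  Q = [1]
  Insert 5 (step 2): P = [1, 5];  Q = [1, 2]
  Insert 3 (step 3): P = [1, 3] / [5];  Q = [1, 2] / [3]
  Insert 4 (step 4): P = [1, 3, 4] / [5];  Q = [1, 2, 4] / [3]
  Insert 8 (step 5): P = [1, 3, 4, 8] / [5];  Q = [1, 2, 4, 5] / [3]
  Insert 2 (step 6): P = [1, 2, 4, 8] / [3] / [5];  Q = [1, 2, 4, 5] / [3] / [6]
  Insert 7 (step 7): P = [1, 2, 4, 7] / [3, 8] / [5];  Q = [1, 2, 4, 5] / [3, 7] / [6]
  Insert 6 (step 8): P = [1, 2, 4, 6] / [3, 7] / [5, 8];  Q = [1, 2, 4, 5] / [3, 7] / [6, 8]
  Insert 9 (step 9): P = [1, 2, 4, 6, 9] / [3, 7] / [5, 8];  Q = [1, 2, 4, 5, 9] / [3, 7] / [6, 8]
Final shape: (5, 2, 2).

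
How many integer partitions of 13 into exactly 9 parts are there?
p(13, 9 parts) = 5

Partitions of n into exactly k parts ↔ partitions of n − k into at most k parts (subtract 1 from each part). For n = 13, k = 9, the partitions are: 5+1+1+1+1+1+1+1+1, 4+2+1+1+1+1+1+1+1, 3+3+1+1+1+1+1+1+1, 3+2+2+1+1+1+1+1+1, 2+2+2+2+1+1+1+1+1. Count = 5.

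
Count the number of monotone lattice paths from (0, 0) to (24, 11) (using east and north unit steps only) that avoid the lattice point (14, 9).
Number of paths = 363291360

Total paths from (0, 0) to (24, 11): C(35, 24) = 417225900. Paths through (14, 9): (paths (0, 0) → (14, 9)) × (paths (14, 9) → (24, 11)) = C(23, 14) · C(12, 10) = 817190 · 66 = 53934540. Avoidance count = 417225900 − 53934540 = 363291360.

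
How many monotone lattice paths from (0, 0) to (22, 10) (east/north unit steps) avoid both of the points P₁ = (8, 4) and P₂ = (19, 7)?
Number of paths = 35773640

Inclusion–exclusion. Total paths: C(32, 22) = 64512240. Through P₁: C(12, 8)·C(20, 14) = 19186200. Through P₂: C(26, 19)·C(6, 3) = 13156000. Since P₁ is strictly southwest of P₂, a monotone path through both must visit P₁ then P₂; paths through both = C(12, 8)·C(14, 11)·C(6, 3) = 3603600. Avoid both = 64512240 − 19186200 − 13156000 + 3603600 = 35773640.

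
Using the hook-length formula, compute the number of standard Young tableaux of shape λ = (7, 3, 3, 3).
# SYT of shape (7, 3, 3, 3) = 140140

Hook-length formula: f^λ = n! / Π hook(c), product over all cells c of the Young diagram. For λ = (7, 3, 3, 3), n = 16 boxes. Hook lengths by row (left-to-right, top-to-bottom): [10, 9, 8, 4, 3, 2, 1]; [5, 4, 3]; [4, 3, 2]; [3, 2, 1]. Product of hooks = 149299200. So f^λ = 16! / 149299200 = 20922789888000 / 149299200 = 140140.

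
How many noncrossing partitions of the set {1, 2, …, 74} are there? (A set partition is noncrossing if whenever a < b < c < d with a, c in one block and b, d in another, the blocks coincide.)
C_74 = 311496878311103321137536291518809134027240

These noncrossing partitions are counted by the Catalan number C_n = (1/(n + 1)) · C(2n, n). For n = 74: C_74 = (1/75) · C(148, 74) = 23362265873332749085315221863910685052043000/75 = 311496878311103321137536291518809134027240.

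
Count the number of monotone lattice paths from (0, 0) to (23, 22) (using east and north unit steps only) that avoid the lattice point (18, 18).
Number of paths = 2973248316000

Total paths from (0, 0) to (23, 22): C(45, 23) = 4116715363800. Paths through (18, 18): (paths (0, 0) → (18, 18)) × (paths (18, 18) → (23, 22)) = C(36, 18) · C(9, 5) = 9075135300 · 126 = 1143467047800. Avoidance count = 4116715363800 − 1143467047800 = 2973248316000.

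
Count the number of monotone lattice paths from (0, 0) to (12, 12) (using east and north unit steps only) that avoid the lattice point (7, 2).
Number of paths = 2596048

Total paths from (0, 0) to (12, 12): C(24, 12) = 2704156. Paths through (7, 2): (paths (0, 0) → (7, 2)) × (paths (7, 2) → (12, 12)) = C(9, 7) · C(15, 5) = 36 · 3003 = 108108. Avoidance count = 2704156 − 108108 = 2596048.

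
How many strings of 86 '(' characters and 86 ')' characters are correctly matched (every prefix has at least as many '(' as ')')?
C_86 = 4180080073556524734514695828170907458428751314320

These balanced parentheses are counted by the Catalan number C_n = (1/(n + 1)) · C(2n, n). For n = 86: C_86 = (1/87) · C(172, 86) = 363666966399417651902778537050868948883301364345840/87 = 4180080073556524734514695828170907458428751314320.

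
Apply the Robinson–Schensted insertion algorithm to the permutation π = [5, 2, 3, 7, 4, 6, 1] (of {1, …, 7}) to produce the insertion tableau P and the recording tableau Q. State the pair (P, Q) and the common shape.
P = [1, 3, 4, 6] / [2, 7] / [5];  Q = [1, 3, 4, 6] / [2, 5] / [7];  common shape = (4, 2, 1)

Row-insert the values π_1, π_2, … into P one at a time, bumping the leftmost entry strictly greater than the inserted value down to the next row. The recording tableau Q records, in position (i, j), the step at which that cell was added to P.
  Insert 5 (step 1): P = [5];  Q = [1]
  Insert 2 (step 2): P = [2] / [5];  Q = [1] / [2]
  Insert 3 (step 3): P = [2, 3] / [5];  Q = [1, 3] / [2]
  Insert 7 (step 4): P = [2, 3, 7] / [5];  Q = [1, 3, 4] / [2]
  Insert 4 (step 5): P = [2, 3, 4] / [5, 7];  Q = [1, 3, 4] / [2, 5]
  Insert 6 (step 6): P = [2, 3, 4, 6] / [5, 7];  Q = [1, 3, 4, 6] / [2, 5]
  Insert 1 (step 7): P = [1, 3, 4, 6] / [2, 7] / [5];  Q = [1, 3, 4, 6] / [2, 5] / [7]
Final shape: (4, 2, 1).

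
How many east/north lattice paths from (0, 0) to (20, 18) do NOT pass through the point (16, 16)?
Number of paths = 24561794760

Total paths from (0, 0) to (20, 18): C(38, 20) = 33578000610. Paths through (16, 16): (paths (0, 0) → (16, 16)) × (paths (16, 16) → (20, 18)) = C(32, 16) · C(6, 4) = 601080390 · 15 = 9016205850. Avoidance count = 33578000610 − 9016205850 = 24561794760.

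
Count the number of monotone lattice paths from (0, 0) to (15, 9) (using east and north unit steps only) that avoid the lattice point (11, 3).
Number of paths = 1231064

Total paths from (0, 0) to (15, 9): C(24, 15) = 1307504. Paths through (11, 3): (paths (0, 0) → (11, 3)) × (paths (11, 3) → (15, 9)) = C(14, 11) · C(10, 4) = 364 · 210 = 76440. Avoidance count = 1307504 − 76440 = 1231064.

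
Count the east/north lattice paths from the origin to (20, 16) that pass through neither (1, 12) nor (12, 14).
Number of paths = 6873206125

Inclusion–exclusion. Total paths: C(36, 20) = 7307872110. Through P₁: C(13, 1)·C(23, 19) = 115115. Through P₂: C(26, 12)·C(10, 8) = 434596500. Since P₁ is strictly southwest of P₂, a monotone path through both must visit P₁ then P₂; paths through both = C(13, 1)·C(13, 11)·C(10, 8) = 45630. Avoid both = 7307872110 − 115115 − 434596500 + 45630 = 6873206125.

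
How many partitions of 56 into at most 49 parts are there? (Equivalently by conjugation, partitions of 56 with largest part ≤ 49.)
p(56, parts ≤ 49) = 526793

Use the recurrence p(n, m) = p(n, m−1) + p(n−m, m): either the largest part is < m (count p(n, m−1)) or the largest part is exactly m (remove one copy of m, count p(n−m, m)). With p(0, ·) = 1 this gives p(56, parts ≤ 49) = 526793. (By conjugating Young diagrams, this also counts partitions of 56 into at most 49 parts.)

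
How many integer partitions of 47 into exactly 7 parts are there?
p(47, 7 parts) = 6430

Partitions of n into exactly k parts are in bijection with partitions of n − k into at most k parts (subtract 1 from each part). So p(47, exactly 7) = p(40, parts ≤ 7). Computing via the recurrence p(m, j) = p(m, j−1) + p(m−j, j) gives 6430.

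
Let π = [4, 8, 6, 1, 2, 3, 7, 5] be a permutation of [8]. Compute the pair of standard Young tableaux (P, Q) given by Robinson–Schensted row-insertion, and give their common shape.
P = [1, 2, 3, 5] / [4, 6, 7] / [8];  Q = [1, 2, 6, 7] / [3, 5, 8] / [4];  common shape = (4, 3, 1)

Row-insert the values π_1, π_2, … into P one at a time, bumping the leftmost entry strictly greater than the inserted value down to the next row. The recording tableau Q records, in position (i, j), the step at which that cell was added to P.
  Insert 4 (step 1): P = [4];  Q = [1]
  Insert 8 (step 2): P = [4, 8];  Q = [1, 2]
  Insert 6 (step 3): P = [4, 6] / [8];  Q = [1, 2] / [3]
  Insert 1 (step 4): P = [1, 6] / [4] / [8];  Q = [1, 2] / [3] / [4]
  Insert 2 (step 5): P = [1, 2] / [4, 6] / [8];  Q = [1, 2] / [3, 5] / [4]
  Insert 3 (step 6): P = [1, 2, 3] / [4, 6] / [8];  Q = [1, 2, 6] / [3, 5] / [4]
  Insert 7 (step 7): P = [1, 2, 3, 7] / [4, 6] / [8];  Q = [1, 2, 6, 7] / [3, 5] / [4]
  Insert 5 (step 8): P = [1, 2, 3, 5] / [4, 6, 7] / [8];  Q = [1, 2, 6, 7] / [3, 5, 8] / [4]
Final shape: (4, 3, 1).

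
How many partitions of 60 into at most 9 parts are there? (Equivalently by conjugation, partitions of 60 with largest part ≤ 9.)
p(60, parts ≤ 9) = 132751

Use the recurrence p(n, m) = p(n, m−1) + p(n−m, m): either the largest part is < m (count p(n, m−1)) or the largest part is exactly m (remove one copy of m, count p(n−m, m)). With p(0, ·) = 1 this gives p(60, parts ≤ 9) = 132751. (By conjugating Young diagrams, this also counts partitions of 60 into at most 9 parts.)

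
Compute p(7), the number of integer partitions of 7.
p(7) = 15

List all partitions of 7: 7, 6+1, 5+2, 5+1+1, 4+3, 4+2+1, 4+1+1+1, 3+3+1, 3+2+2, 3+2+1+1, 3+1+1+1+1, 2+2+2+1, 2+2+1+1+1, 2+1+1+1+1+1, 1+1+1+1+1+1+1. Counting them gives p(7) = 15.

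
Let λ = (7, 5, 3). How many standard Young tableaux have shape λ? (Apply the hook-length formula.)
# SYT of shape (7, 5, 3) = 45045

Hook-length formula: f^λ = n! / Π hook(c), product over all cells c of the Young diagram. For λ = (7, 5, 3), n = 15 boxes. Hook lengths by row (left-to-right, top-to-bottom): [9, 8, 7, 5, 4, 2, 1]; [6, 5, 4, 2, 1]; [3, 2, 1]. Product of hooks = 29030400. So f^λ = 15! / 29030400 = 1307674368000 / 29030400 = 45045.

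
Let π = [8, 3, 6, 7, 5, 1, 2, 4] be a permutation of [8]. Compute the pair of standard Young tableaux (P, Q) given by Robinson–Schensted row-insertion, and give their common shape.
P = [1, 2, 4] / [3, 5, 7] / [6] / [8];  Q = [1, 3, 4] / [2, 7, 8] / [5] / [6];  common shape = (3, 3, 1, 1)

Row-insert the values π_1, π_2, … into P one at a time, bumping the leftmost entry strictly greater than the inserted value down to the next row. The recording tableau Q records, in position (i, j), the step at which that cell was added to P.
  Insert 8 (step 1): P = [8];  Q = [1]
  Insert 3 (step 2): P = [3] / [8];  Q = [1] / [2]
  Insert 6 (step 3): P = [3, 6] / [8];  Q = [1, 3] / [2]
  Insert 7 (step 4): P = [3, 6, 7] / [8];  Q = [1, 3, 4] / [2]
  Insert 5 (step 5): P = [3, 5, 7] / [6] / [8];  Q = [1, 3, 4] / [2] / [5]
  Insert 1 (step 6): P = [1, 5, 7] / [3] / [6] / [8];  Q = [1, 3, 4] / [2] / [5] / [6]
  Insert 2 (step 7): P = [1, 2, 7] / [3, 5] / [6] / [8];  Q = [1, 3, 4] / [2, 7] / [5] / [6]
  Insert 4 (step 8): P = [1, 2, 4] / [3, 5, 7] / [6] / [8];  Q = [1, 3, 4] / [2, 7, 8] / [5] / [6]
Final shape: (3, 3, 1, 1).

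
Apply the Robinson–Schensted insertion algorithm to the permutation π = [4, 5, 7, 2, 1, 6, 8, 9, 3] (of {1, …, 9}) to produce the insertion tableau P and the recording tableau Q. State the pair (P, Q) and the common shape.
P = [1, 3, 6, 8, 9] / [2, 5] / [4, 7];  Q = [1, 2, 3, 7, 8] / [4, 6] / [5, 9];  common shape = (5, 2, 2)

Row-insert the values π_1, π_2, … into P one at a time, bumping the leftmost entry strictly greater than the inserted value down to the next row. The recording tableau Q records, in position (i, j), the step at which that cell was added to P.
  Insert 4 (step 1): P = [4];  Q = [1]
  Insert 5 (step 2): P = [4, 5];  Q = [1, 2]
  Insert 7 (step 3): P = [4, 5, 7];  Q = [1, 2, 3]
  Insert 2 (step 4): P = [2, 5, 7] / [4];  Q = [1, 2, 3] / [4]
  Insert 1 (step 5): P = [1, 5, 7] / [2] / [4];  Q = [1, 2, 3] / [4] / [5]
  Insert 6 (step 6): P = [1, 5, 6] / [2, 7] / [4];  Q = [1, 2, 3] / [4, 6] / [5]
  Insert 8 (step 7): P = [1, 5, 6, 8] / [2, 7] / [4];  Q = [1, 2, 3, 7] / [4, 6] / [5]
  Insert 9 (step 8): P = [1, 5, 6, 8, 9] / [2, 7] / [4];  Q = [1, 2, 3, 7, 8] / [4, 6] / [5]
  Insert 3 (step 9): P = [1, 3, 6, 8, 9] / [2, 5] / [4, 7];  Q = [1, 2, 3, 7, 8] / [4, 6] / [5, 9]
Final shape: (5, 2, 2).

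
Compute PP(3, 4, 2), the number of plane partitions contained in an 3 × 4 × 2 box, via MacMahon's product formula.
PP(3, 4, 2) = 490

Evaluate the triple product over i = 1..3, j = 1..4, k = 1..2. The factors are (2/1) · (3/2) · (3/2) · (4/3) · (4/3) · (5/4) · (5/4) · (6/5) · … (24 factors total). The numerators and denominators telescope so the product is an integer; carrying out the multiplication exactly gives PP(3, 4, 2) = 490.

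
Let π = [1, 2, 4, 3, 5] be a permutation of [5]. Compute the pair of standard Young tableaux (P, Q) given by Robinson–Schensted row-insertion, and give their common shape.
P = [1, 2, 3, 5] / [4];  Q = [1, 2, 3, 5] / [4];  common shape = (4, 1)

Row-insert the values π_1, π_2, … into P one at a time, bumping the leftmost entry strictly greater than the inserted value down to the next row. The recording tableau Q records, in position (i, j), the step at which that cell was added to P.
  Insert 1 (step 1): P = [1];  Q = [1]
  Insert 2 (step 2): P = [1, 2];  Q = [1, 2]
  Insert 4 (step 3): P = [1, 2, 4];  Q = [1, 2, 3]
  Insert 3 (step 4): P = [1, 2, 3] / [4];  Q = [1, 2, 3] / [4]
  Insert 5 (step 5): P = [1, 2, 3, 5] / [4];  Q = [1, 2, 3, 5] / [4]
Final shape: (4, 1).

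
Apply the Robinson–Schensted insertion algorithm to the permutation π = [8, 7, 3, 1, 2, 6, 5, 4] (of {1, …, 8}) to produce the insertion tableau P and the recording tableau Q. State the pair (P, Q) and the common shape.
P = [1, 2, 4] / [3, 5] / [6] / [7] / [8];  Q = [1, 5, 6] / [2, 7] / [3] / [4] / [8];  common shape = (3, 2, 1, 1, 1)

Row-insert the values π_1, π_2, … into P one at a time, bumping the leftmost entry strictly greater than the inserted value down to the next row. The recording tableau Q records, in position (i, j), the step at which that cell was added to P.
  Insert 8 (step 1): P = [8];  Q = [1]
  Insert 7 (step 2): P = [7] / [8];  Q = [1] / [2]
  Insert 3 (step 3): P = [3] / [7] / [8];  Q = [1] / [2] / [3]
  Insert 1 (step 4): P = [1] / [3] / [7] / [8];  Q = [1] / [2] / [3] / [4]
  Insert 2 (step 5): P = [1, 2] / [3] / [7] / [8];  Q = [1, 5] / [2] / [3] / [4]
  Insert 6 (step 6): P = [1, 2, 6] / [3] / [7] / [8];  Q = [1, 5, 6] / [2] / [3] / [4]
  Insert 5 (step 7): P = [1, 2, 5] / [3, 6] / [7] / [8];  Q = [1, 5, 6] / [2, 7] / [3] / [4]
  Insert 4 (step 8): P = [1, 2, 4] / [3, 5] / [6] / [7] / [8];  Q = [1, 5, 6] / [2, 7] / [3] / [4] / [8]
Final shape: (3, 2, 1, 1, 1).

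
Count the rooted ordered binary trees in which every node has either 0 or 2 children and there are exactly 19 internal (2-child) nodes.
C_19 = 1767263190

These full binary trees are counted by the Catalan number C_n = (1/(n + 1)) · C(2n, n). For n = 19: C_19 = (1/20) · C(38, 19) = 35345263800/20 = 1767263190.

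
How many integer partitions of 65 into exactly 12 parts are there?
p(65, 12 parts) = 143948

Partitions of n into exactly k parts are in bijection with partitions of n − k into at most k parts (subtract 1 from each part). So p(65, exactly 12) = p(53, parts ≤ 12). Computing via the recurrence p(m, j) = p(m, j−1) + p(m−j, j) gives 143948.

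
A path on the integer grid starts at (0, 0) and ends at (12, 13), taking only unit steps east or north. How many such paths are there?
Number of paths = 5200300

A monotone lattice path from (0, 0) to (12, 13) consists of 12 east steps and 13 north steps in some order, so it is determined by which 12 of the 25 steps are east. The count is C(25, 12) = 5200300.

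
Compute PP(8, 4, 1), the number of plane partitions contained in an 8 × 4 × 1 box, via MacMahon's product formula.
PP(8, 4, 1) = 495

Evaluate the triple product over i = 1..8, j = 1..4, k = 1..1. The factors are (2/1) · (3/2) · (4/3) · (5/4) · (3/2) · (4/3) · (5/4) · (6/5) · … (32 factors total). The numerators and denominators telescope so the product is an integer; carrying out the multiplication exactly gives PP(8, 4, 1) = 495.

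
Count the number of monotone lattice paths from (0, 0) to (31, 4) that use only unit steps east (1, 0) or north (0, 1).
Number of paths = 52360

A monotone lattice path from (0, 0) to (31, 4) consists of 31 east steps and 4 north steps in some order, so it is determined by which 31 of the 35 steps are east. The count is C(35, 31) = 52360.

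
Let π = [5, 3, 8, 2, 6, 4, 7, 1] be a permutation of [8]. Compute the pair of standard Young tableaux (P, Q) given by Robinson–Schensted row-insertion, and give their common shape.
P = [1, 4, 7] / [2, 6] / [3, 8] / [5];  Q = [1, 3, 7] / [2, 5] / [4, 6] / [8];  common shape = (3, 2, 2, 1)

Row-insert the values π_1, π_2, … into P one at a time, bumping the leftmost entry strictly greater than the inserted value down to the next row. The recording tableau Q records, in position (i, j), the step at which that cell was added to P.
  Insert 5 (step 1): P = [5];  Q = [1]
  Insert 3 (step 2): P = [3] / [5];  Q = [1] / [2]
  Insert 8 (step 3): P = [3, 8] / [5];  Q = [1, 3] / [2]
  Insert 2 (step 4): P = [2, 8] / [3] / [5];  Q = [1, 3] / [2] / [4]
  Insert 6 (step 5): P = [2, 6] / [3, 8] / [5];  Q = [1, 3] / [2, 5] / [4]
  Insert 4 (step 6): P = [2, 4] / [3, 6] / [5, 8];  Q = [1, 3] / [2, 5] / [4, 6]
  Insert 7 (step 7): P = [2, 4, 7] / [3, 6] / [5, 8];  Q = [1, 3, 7] / [2, 5] / [4, 6]
  Insert 1 (step 8): P = [1, 4, 7] / [2, 6] / [3, 8] / [5];  Q = [1, 3, 7] / [2, 5] / [4, 6] / [8]
Final shape: (3, 2, 2, 1).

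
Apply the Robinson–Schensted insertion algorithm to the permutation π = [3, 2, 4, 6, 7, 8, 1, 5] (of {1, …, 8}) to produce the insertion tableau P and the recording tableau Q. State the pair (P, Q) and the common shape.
P = [1, 4, 5, 7, 8] / [2, 6] / [3];  Q = [1, 3, 4, 5, 6] / [2, 8] / [7];  common shape = (5, 2, 1)

Row-insert the values π_1, π_2, … into P one at a time, bumping the leftmost entry strictly greater than the inserted value down to the next row. The recording tableau Q records, in position (i, j), the step at which that cell was added to P.
  Insert 3 (step 1): P = [3];  Q = [1]
  Insert 2 (step 2): P = [2] / [3];  Q = [1] / [2]
  Insert 4 (step 3): P = [2, 4] / [3];  Q = [1, 3] / [2]
  Insert 6 (step 4): P = [2, 4, 6] / [3];  Q = [1, 3, 4] / [2]
  Insert 7 (step 5): P = [2, 4, 6, 7] / [3];  Q = [1, 3, 4, 5] / [2]
  Insert 8 (step 6): P = [2, 4, 6, 7, 8] / [3];  Q = [1, 3, 4, 5, 6] / [2]
  Insert 1 (step 7): P = [1, 4, 6, 7, 8] / [2] / [3];  Q = [1, 3, 4, 5, 6] / [2] / [7]
  Insert 5 (step 8): P = [1, 4, 5, 7, 8] / [2, 6] / [3];  Q = [1, 3, 4, 5, 6] / [2, 8] / [7]
Final shape: (5, 2, 1).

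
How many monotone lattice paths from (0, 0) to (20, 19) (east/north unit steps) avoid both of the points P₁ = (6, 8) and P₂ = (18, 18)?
Number of paths = 34137920124

Inclusion–exclusion. Total paths: C(39, 20) = 68923264410. Through P₁: C(14, 6)·C(25, 14) = 13385572200. Through P₂: C(36, 18)·C(3, 2) = 27225405900. Since P₁ is strictly southwest of P₂, a monotone path through both must visit P₁ then P₂; paths through both = C(14, 6)·C(22, 12)·C(3, 2) = 5825633814. Avoid both = 68923264410 − 13385572200 − 27225405900 + 5825633814 = 34137920124.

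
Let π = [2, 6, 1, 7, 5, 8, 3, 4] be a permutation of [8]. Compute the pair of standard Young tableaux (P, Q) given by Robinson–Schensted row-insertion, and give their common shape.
P = [1, 3, 4, 8] / [2, 5, 7] / [6];  Q = [1, 2, 4, 6] / [3, 5, 8] / [7];  common shape = (4, 3, 1)

Row-insert the values π_1, π_2, … into P one at a time, bumping the leftmost entry strictly greater than the inserted value down to the next row. The recording tableau Q records, in position (i, j), the step at which that cell was added to P.
  Insert 2 (step 1): P = [2];  Q = [1]
  Insert 6 (step 2): P = [2, 6];  Q = [1, 2]
  Insert 1 (step 3): P = [1, 6] / [2];  Q = [1, 2] / [3]
  Insert 7 (step 4): P = [1, 6, 7] / [2];  Q = [1, 2, 4] / [3]
  Insert 5 (step 5): P = [1, 5, 7] / [2, 6];  Q = [1, 2, 4] / [3, 5]
  Insert 8 (step 6): P = [1, 5, 7, 8] / [2, 6];  Q = [1, 2, 4, 6] / [3, 5]
  Insert 3 (step 7): P = [1, 3, 7, 8] / [2, 5] / [6];  Q = [1, 2, 4, 6] / [3, 5] / [7]
  Insert 4 (step 8): P = [1, 3, 4, 8] / [2, 5, 7] / [6];  Q = [1, 2, 4, 6] / [3, 5, 8] / [7]
Final shape: (4, 3, 1).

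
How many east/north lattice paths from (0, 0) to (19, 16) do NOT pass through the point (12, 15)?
Number of paths = 3920858070

Total paths from (0, 0) to (19, 16): C(35, 19) = 4059928950. Paths through (12, 15): (paths (0, 0) → (12, 15)) × (paths (12, 15) → (19, 16)) = C(27, 12) · C(8, 7) = 17383860 · 8 = 139070880. Avoidance count = 4059928950 − 139070880 = 3920858070.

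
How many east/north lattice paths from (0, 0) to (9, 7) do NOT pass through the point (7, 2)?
Number of paths = 10684

Total paths from (0, 0) to (9, 7): C(16, 9) = 11440. Paths through (7, 2): (paths (0, 0) → (7, 2)) × (paths (7, 2) → (9, 7)) = C(9, 7) · C(7, 2) = 36 · 21 = 756. Avoidance count = 11440 − 756 = 10684.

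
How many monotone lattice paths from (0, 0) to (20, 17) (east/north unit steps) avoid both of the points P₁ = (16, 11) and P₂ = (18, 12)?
Number of paths = 12172440420

Inclusion–exclusion. Total paths: C(37, 20) = 15905368710. Through P₁: C(27, 16)·C(10, 4) = 2737957950. Through P₂: C(30, 18)·C(7, 2) = 1816357725. Since P₁ is strictly southwest of P₂, a monotone path through both must visit P₁ then P₂; paths through both = C(27, 16)·C(3, 2)·C(7, 2) = 821387385. Avoid both = 15905368710 − 2737957950 − 1816357725 + 821387385 = 12172440420.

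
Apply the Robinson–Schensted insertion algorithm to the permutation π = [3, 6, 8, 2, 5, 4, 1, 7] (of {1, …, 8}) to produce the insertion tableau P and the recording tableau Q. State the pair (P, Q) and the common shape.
P = [1, 4, 7] / [2, 5, 8] / [3] / [6];  Q = [1, 2, 3] / [4, 5, 8] / [6] / [7];  common shape = (3, 3, 1, 1)

Row-insert the values π_1, π_2, … into P one at a time, bumping the leftmost entry strictly greater than the inserted value down to the next row. The recording tableau Q records, in position (i, j), the step at which that cell was added to P.
  Insert 3 (step 1): P = [3];  Q = [1]
  Insert 6 (step 2): P = [3, 6];  Q = [1, 2]
  Insert 8 (step 3): P = [3, 6, 8];  Q = [1, 2, 3]
  Insert 2 (step 4): P = [2, 6, 8] / [3];  Q = [1, 2, 3] / [4]
  Insert 5 (step 5): P = [2, 5, 8] / [3, 6];  Q = [1, 2, 3] / [4, 5]
  Insert 4 (step 6): P = [2, 4, 8] / [3, 5] / [6];  Q = [1, 2, 3] / [4, 5] / [6]
  Insert 1 (step 7): P = [1, 4, 8] / [2, 5] / [3] / [6];  Q = [1, 2, 3] / [4, 5] / [6] / [7]
  Insert 7 (step 8): P = [1, 4, 7] / [2, 5, 8] / [3] / [6];  Q = [1, 2, 3] / [4, 5, 8] / [6] / [7]
Final shape: (3, 3, 1, 1).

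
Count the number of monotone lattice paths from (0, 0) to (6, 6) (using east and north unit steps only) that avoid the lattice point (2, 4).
Number of paths = 699

Total paths from (0, 0) to (6, 6): C(12, 6) = 924. Paths through (2, 4): (paths (0, 0) → (2, 4)) × (paths (2, 4) → (6, 6)) = C(6, 2) · C(6, 4) = 15 · 15 = 225. Avoidance count = 924 − 225 = 699.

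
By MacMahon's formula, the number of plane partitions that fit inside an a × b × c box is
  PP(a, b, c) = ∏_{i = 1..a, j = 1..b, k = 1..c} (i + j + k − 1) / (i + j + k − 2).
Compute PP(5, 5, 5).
PP(5, 5, 5) = 267227532

Evaluate the triple product over i = 1..5, j = 1..5, k = 1..5. The factors are (2/1) · (3/2) · (4/3) · (5/4) · (6/5) · (3/2) · (4/3) · (5/4) · … (125 factors total). The numerators and denominators telescope so the product is an integer; carrying out the multiplication exactly gives PP(5, 5, 5) = 267227532.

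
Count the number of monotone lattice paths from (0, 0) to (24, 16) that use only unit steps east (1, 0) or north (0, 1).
Number of paths = 62852101650

A monotone lattice path from (0, 0) to (24, 16) consists of 24 east steps and 16 north steps in some order, so it is determined by which 24 of the 40 steps are east. The count is C(40, 24) = 62852101650.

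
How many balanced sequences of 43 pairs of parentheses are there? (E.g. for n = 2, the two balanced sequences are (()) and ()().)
C_43 = 150853479205085351660700

These balanced parentheses are counted by the Catalan number C_n = (1/(n + 1)) · C(2n, n). For n = 43: C_43 = (1/44) · C(86, 43) = 6637553085023755473070800/44 = 150853479205085351660700.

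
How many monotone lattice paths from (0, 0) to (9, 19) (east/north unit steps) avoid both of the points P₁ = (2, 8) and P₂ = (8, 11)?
Number of paths = 4828602

Inclusion–exclusion. Total paths: C(28, 9) = 6906900. Through P₁: C(10, 2)·C(18, 7) = 1432080. Through P₂: C(19, 8)·C(9, 1) = 680238. Since P₁ is strictly southwest of P₂, a monotone path through both must visit P₁ then P₂; paths through both = C(10, 2)·C(9, 6)·C(9, 1) = 34020. Avoid both = 6906900 − 1432080 − 680238 + 34020 = 4828602.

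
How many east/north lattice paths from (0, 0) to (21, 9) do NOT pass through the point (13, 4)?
Number of paths = 11244090

Total paths from (0, 0) to (21, 9): C(30, 21) = 14307150. Paths through (13, 4): (paths (0, 0) → (13, 4)) × (paths (13, 4) → (21, 9)) = C(17, 13) · C(13, 8) = 2380 · 1287 = 3063060. Avoidance count = 14307150 − 3063060 = 11244090.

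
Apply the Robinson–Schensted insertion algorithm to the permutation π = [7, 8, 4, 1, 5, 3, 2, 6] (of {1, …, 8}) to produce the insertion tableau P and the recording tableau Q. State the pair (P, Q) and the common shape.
P = [1, 2, 6] / [3, 5] / [4, 8] / [7];  Q = [1, 2, 8] / [3, 5] / [4, 6] / [7];  common shape = (3, 2, 2, 1)

Row-insert the values π_1, π_2, … into P one at a time, bumping the leftmost entry strictly greater than the inserted value down to the next row. The recording tableau Q records, in position (i, j), the step at which that cell was added to P.
  Insert 7 (step 1): P = [7];  Q = [1]
  Insert 8 (step 2): P = [7, 8];  Q = [1, 2]
  Insert 4 (step 3): P = [4, 8] / [7];  Q = [1, 2] / [3]
  Insert 1 (step 4): P = [1, 8] / [4] / [7];  Q = [1, 2] / [3] / [4]
  Insert 5 (step 5): P = [1, 5] / [4, 8] / [7];  Q = [1, 2] / [3, 5] / [4]
  Insert 3 (step 6): P = [1, 3] / [4, 5] / [7, 8];  Q = [1, 2] / [3, 5] / [4, 6]
  Insert 2 (step 7): P = [1, 2] / [3, 5] / [4, 8] / [7];  Q = [1, 2] / [3, 5] / [4, 6] / [7]
  Insert 6 (step 8): P = [1, 2, 6] / [3, 5] / [4, 8] / [7];  Q = [1, 2, 8] / [3, 5] / [4, 6] / [7]
Final shape: (3, 2, 2, 1).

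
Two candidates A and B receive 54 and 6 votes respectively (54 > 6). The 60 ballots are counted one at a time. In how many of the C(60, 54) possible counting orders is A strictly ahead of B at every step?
Strict-lead orderings = 40051088

Total orderings of the 60 votes with 54 for A: C(60, 54) = 50063860. By the Bertrand ballot formula (Cycle Lemma / reflection principle), the number of orderings in which A is strictly ahead of B throughout is (p − q)/(p + q) · C(p + q, p) = (54 − 6)/(54 + 6) · 50063860 = 40051088.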